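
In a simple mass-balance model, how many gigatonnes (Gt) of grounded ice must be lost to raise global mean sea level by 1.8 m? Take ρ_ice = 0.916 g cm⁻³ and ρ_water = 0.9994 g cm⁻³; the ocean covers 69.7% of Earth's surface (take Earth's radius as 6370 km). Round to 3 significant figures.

≈ 6.39×10^5 Gt

Required water volume = Δh × A = 1.8 m × 3.55×10^14 m² = 6.397×10^14 m³.
ρ_w = 0.9994 g cm⁻³ = 999.4 kg m⁻³, so the mass of water = 6.397×10^14 m³ × 999.4 kg m⁻³ = 6.393×10^17 kg = 6.39×10^5 Gt (and the same mass of ice, by conservation).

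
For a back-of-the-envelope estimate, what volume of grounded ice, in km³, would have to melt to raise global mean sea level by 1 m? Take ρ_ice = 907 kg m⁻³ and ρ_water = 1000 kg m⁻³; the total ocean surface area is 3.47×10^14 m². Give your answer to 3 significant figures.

Required water volume = Δh × A = 1 m × 3.47×10^14 m² = 3.470×10^14 m³ = 3.470×10^5 km³.
Ice volume = water volume × ρ_w/ρ_ice = 3.470×10^5 × 1000/907 = 3.83×10^5 km³.

≈ 3.83×10^5 km³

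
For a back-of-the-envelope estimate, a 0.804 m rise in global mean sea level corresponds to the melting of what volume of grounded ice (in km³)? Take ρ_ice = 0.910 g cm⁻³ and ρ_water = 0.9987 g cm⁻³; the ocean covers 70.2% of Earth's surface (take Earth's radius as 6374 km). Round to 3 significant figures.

≈ 3.16×10^5 km³

Required water volume = Δh × A = 0.804 m × 3.58×10^14 m² = 2.882×10^14 m³ = 2.882×10^5 km³.
Ice volume = water volume × ρ_w/ρ_ice = 2.882×10^5 × 998.7/910 = 3.16×10^5 km³.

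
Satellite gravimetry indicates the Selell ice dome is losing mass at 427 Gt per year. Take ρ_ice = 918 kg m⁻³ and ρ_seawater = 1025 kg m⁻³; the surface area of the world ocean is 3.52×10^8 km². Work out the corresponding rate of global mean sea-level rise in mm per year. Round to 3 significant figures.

≈ 1.18 mm/yr

ρ_w = 1025 kg m⁻³. Annual water volume added = 427 Gt / ρ_w = 4.270×10^14 kg / 1025 kg m⁻³ = 4.166×10^11 m³.
Δh per year = 4.166×10^11 / 3.52×10^14 = 1.18×10^-3 m = 1.18 mm.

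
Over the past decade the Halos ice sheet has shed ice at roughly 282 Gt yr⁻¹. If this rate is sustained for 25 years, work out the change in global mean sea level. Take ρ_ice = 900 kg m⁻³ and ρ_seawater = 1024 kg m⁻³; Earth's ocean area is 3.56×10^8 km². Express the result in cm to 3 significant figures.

≈ 1.93 cm

Total mass lost = 282 Gt/yr × 25 yr = 7050 Gt = 7.050×10^15 kg.
ρ_w = 1024 kg m⁻³, so water volume = 7.050×10^15 / 1024 = 6.885×10^12 m³.
Δh = 6.885×10^12 / 3.56×10^14 = 0.0193 m = 1.93 cm.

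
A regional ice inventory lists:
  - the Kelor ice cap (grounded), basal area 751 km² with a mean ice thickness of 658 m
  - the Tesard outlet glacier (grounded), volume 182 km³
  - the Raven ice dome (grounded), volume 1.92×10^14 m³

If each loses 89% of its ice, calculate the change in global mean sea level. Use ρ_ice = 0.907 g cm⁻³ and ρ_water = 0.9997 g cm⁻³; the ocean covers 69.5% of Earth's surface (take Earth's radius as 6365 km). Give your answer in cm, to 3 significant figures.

Kelor: ice volume = 751 km² × 658 m = 494.2 km³; 0.89 × 494.2 × (907/999.7) = 399.0 km³ of water.
Tesard: 0.89 × 182 km³ × (907/999.7) = 147.0 km³ of water.
Raven: 0.89 × 1.92×10^14 m³ × (907/999.7) = 1.550×10^14 m³ of water.
Total added water ≈ 1.556×10^14 m³ over 3.54×10^14 m² → Δh = 0.440 m = 44.0 cm.

≈ 44.0 cm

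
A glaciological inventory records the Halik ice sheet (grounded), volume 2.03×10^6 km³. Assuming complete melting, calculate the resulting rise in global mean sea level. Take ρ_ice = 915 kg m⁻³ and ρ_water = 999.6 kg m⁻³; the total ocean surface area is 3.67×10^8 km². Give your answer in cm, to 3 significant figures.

Halik: 2.03×10^6 km³ × (915/999.6) = 1.858×10^6 km³ of water.
Spread over 3.67×10^14 m² of ocean, Δh = 1.858×10^15 / 3.67×10^14 = 5.06 m = 506 cm.

≈ 506 cm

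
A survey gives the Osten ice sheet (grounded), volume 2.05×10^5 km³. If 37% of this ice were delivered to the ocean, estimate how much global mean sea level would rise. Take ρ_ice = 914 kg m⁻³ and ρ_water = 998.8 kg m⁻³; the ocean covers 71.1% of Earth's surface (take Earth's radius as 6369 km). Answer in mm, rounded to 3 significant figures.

Osten: 0.37 × 2.05×10^5 km³ × (914/998.8) = 6.941×10^4 km³ of water.
Spread over 3.62×10^14 m² of ocean, Δh = 6.941×10^13 / 3.62×10^14 = 0.192 m = 192 mm.

≈ 192 mm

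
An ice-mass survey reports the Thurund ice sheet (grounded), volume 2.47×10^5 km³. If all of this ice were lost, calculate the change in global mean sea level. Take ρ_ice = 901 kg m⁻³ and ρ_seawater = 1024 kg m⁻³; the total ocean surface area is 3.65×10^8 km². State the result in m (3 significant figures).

Thurund: 2.47×10^5 km³ × (901/1024) = 2.173×10^5 km³ of water.
Spread over 3.65×10^14 m² of ocean, Δh = 2.173×10^14 / 3.65×10^14 = 0.595 m.

≈ 0.595 m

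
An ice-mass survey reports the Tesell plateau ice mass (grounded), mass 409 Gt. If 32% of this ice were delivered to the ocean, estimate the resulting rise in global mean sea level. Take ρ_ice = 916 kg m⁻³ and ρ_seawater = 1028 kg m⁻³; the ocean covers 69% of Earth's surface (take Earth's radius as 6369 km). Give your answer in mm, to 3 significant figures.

≈ 0.362 mm

Tesell: 0.32 × 409 Gt = 1.309×10^14 kg; dividing by ρ_w = 1028 kg m⁻³ gives 1.273×10^11 m³ of water.
Spread over 3.52×10^14 m² of ocean, Δh = 1.273×10^11 / 3.52×10^14 = 3.62×10^-4 m = 0.362 mm.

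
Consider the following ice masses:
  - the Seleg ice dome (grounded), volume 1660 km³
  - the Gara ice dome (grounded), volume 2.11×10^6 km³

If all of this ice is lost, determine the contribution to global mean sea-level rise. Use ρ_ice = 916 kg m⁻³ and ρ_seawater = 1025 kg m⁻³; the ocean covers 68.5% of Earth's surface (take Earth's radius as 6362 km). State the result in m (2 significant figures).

Seleg: 1660 km³ × (916/1025) = 1483 km³ of water.
Gara: 2.11×10^6 km³ × (916/1025) = 1.886×10^6 km³ of water.
Total added water ≈ 1.887×10^15 m³ over 3.48×10^14 m² → Δh = 5.42 m.

≈ 5.4 m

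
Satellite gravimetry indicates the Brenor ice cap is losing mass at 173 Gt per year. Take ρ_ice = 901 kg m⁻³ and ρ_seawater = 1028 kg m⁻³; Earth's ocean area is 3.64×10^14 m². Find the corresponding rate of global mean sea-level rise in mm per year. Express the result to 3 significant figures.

ρ_w = 1028 kg m⁻³. Annual water volume added = 173 Gt / ρ_w = 1.730×10^14 kg / 1028 kg m⁻³ = 1.683×10^11 m³.
Δh per year = 1.683×10^11 / 3.64×10^14 = 4.62×10^-4 m = 0.462 mm.

≈ 0.462 mm/yr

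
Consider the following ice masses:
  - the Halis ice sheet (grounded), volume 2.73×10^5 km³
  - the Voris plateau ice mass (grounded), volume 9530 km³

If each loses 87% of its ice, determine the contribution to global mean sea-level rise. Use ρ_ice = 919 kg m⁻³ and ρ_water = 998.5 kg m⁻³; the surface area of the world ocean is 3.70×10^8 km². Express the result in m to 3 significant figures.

Halis: 0.87 × 2.73×10^5 km³ × (919/998.5) = 2.186×10^5 km³ of water.
Voris: 0.87 × 9530 km³ × (919/998.5) = 7631 km³ of water.
Total added water ≈ 2.262×10^14 m³ over 3.70×10^14 m² → Δh = 0.611 m.

≈ 0.611 m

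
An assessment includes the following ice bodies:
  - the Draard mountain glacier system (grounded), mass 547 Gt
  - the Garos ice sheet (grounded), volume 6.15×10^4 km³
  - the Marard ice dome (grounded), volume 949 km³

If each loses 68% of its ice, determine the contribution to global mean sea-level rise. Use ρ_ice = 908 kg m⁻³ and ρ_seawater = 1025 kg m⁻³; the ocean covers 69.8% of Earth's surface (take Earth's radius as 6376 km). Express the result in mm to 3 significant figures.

Draard: 0.68 × 547 Gt = 3.720×10^14 kg; dividing by ρ_w = 1025 kg m⁻³ gives 3.629×10^11 m³ of water.
Garos: 0.68 × 6.15×10^4 km³ × (908/1025) = 3.705×10^4 km³ of water.
Marard: 0.68 × 949 km³ × (908/1025) = 571.7 km³ of water.
Total added water ≈ 3.798×10^13 m³ over 3.57×10^14 m² → Δh = 0.107 m = 107 mm.

≈ 107 mm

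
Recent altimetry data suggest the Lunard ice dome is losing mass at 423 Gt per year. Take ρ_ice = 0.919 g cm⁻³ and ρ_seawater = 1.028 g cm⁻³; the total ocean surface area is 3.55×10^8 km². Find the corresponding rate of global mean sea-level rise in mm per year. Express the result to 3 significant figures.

≈ 1.16 mm/yr

ρ_w = 1.028 g cm⁻³ = 1028 kg m⁻³. Annual water volume added = 423 Gt / ρ_w = 4.230×10^14 kg / 1028 kg m⁻³ = 4.115×10^11 m³.
Δh per year = 4.115×10^11 / 3.55×10^14 = 1.16×10^-3 m = 1.16 mm.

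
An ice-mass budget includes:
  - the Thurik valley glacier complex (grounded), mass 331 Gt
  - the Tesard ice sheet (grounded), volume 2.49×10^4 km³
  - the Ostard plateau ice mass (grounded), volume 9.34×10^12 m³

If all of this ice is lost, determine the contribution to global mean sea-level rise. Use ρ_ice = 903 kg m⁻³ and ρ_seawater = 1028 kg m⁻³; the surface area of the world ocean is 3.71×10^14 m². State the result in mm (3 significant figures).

≈ 81.9 mm

Thurik: 331 Gt = 3.310×10^14 kg; dividing by ρ_w = 1028 kg m⁻³ gives 3.220×10^11 m³ of water.
Tesard: 2.49×10^4 km³ × (903/1028) = 2.187×10^4 km³ of water.
Ostard: 9.34×10^12 m³ × (903/1028) = 8.204×10^12 m³ of water.
Total added water ≈ 3.040×10^13 m³ over 3.71×10^14 m² → Δh = 0.0819 m = 81.9 mm.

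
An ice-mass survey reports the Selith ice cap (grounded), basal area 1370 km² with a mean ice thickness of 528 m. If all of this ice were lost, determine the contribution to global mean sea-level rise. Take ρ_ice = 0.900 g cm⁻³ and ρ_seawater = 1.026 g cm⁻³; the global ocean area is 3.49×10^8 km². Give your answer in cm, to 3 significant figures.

Selith: ice volume = 1370 km² × 528 m = 723.4 km³; 723.4 × (900/1026) = 634.5 km³ of water.
Spread over 3.49×10^14 m² of ocean, Δh = 6.345×10^11 / 3.49×10^14 = 1.82×10^-3 m = 0.182 cm.

≈ 0.182 cm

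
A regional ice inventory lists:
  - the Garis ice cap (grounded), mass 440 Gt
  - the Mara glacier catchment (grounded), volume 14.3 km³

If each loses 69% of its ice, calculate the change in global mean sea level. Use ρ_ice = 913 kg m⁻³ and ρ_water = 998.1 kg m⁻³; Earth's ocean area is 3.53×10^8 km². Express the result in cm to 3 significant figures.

Garis: 0.69 × 440 Gt = 3.036×10^14 kg; dividing by ρ_w = 998.1 kg m⁻³ gives 3.042×10^11 m³ of water.
Mara: 0.69 × 14.3 km³ × (913/998.1) = 9.026 km³ of water.
Total added water ≈ 3.132×10^11 m³ over 3.53×10^14 m² → Δh = 8.87×10^-4 m = 0.0887 cm.

≈ 0.0887 cm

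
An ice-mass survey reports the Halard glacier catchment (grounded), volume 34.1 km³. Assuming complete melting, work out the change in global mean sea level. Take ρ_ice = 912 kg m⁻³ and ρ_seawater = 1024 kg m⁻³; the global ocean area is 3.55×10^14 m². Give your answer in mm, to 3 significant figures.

Halard: 34.1 km³ × (912/1024) = 30.37 km³ of water.
Spread over 3.55×10^14 m² of ocean, Δh = 3.037×10^10 / 3.55×10^14 = 8.56×10^-5 m = 0.0856 mm.

≈ 0.0856 mm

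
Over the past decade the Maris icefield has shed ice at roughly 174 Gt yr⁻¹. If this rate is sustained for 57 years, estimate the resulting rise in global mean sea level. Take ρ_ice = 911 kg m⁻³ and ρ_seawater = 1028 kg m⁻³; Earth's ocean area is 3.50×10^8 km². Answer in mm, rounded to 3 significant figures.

≈ 27.6 mm

Total mass lost = 174 Gt/yr × 57 yr = 9918 Gt = 9.918×10^15 kg.
ρ_w = 1028 kg m⁻³, so water volume = 9.918×10^15 / 1028 = 9.648×10^12 m³.
Δh = 9.648×10^12 / 3.50×10^14 = 0.0276 m = 27.6 mm.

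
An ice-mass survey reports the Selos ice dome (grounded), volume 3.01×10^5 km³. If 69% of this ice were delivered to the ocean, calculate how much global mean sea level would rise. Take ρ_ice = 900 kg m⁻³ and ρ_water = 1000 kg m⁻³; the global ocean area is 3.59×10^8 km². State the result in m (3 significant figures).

≈ 0.521 m

Selos: 0.69 × 3.01×10^5 km³ × (900/1000) = 1.869×10^5 km³ of water.
Spread over 3.59×10^14 m² of ocean, Δh = 1.869×10^14 / 3.59×10^14 = 0.521 m.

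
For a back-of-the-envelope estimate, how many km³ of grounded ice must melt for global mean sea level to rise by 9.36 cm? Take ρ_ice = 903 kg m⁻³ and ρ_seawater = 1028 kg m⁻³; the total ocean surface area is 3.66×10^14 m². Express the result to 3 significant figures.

Required water volume = Δh × A = 0.0936 m × 3.66×10^14 m² = 3.426×10^13 m³ = 3.426×10^4 km³.
Ice volume = water volume × ρ_w/ρ_ice = 3.426×10^4 × 1028/903 = 3.90×10^4 km³.

≈ 3.90×10^4 km³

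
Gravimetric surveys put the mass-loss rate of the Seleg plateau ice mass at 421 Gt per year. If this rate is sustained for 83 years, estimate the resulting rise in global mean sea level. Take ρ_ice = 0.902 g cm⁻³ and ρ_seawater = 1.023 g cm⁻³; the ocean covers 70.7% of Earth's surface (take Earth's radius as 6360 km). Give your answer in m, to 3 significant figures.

≈ 0.0950 m

Total mass lost = 421 Gt/yr × 83 yr = 3.494×10^4 Gt = 3.494×10^16 kg.
ρ_w = 1.023 g cm⁻³ = 1023 kg m⁻³, so water volume = 3.494×10^16 / 1023 = 3.416×10^13 m³.
Δh = 3.416×10^13 / 3.59×10^14 = 0.0950 m.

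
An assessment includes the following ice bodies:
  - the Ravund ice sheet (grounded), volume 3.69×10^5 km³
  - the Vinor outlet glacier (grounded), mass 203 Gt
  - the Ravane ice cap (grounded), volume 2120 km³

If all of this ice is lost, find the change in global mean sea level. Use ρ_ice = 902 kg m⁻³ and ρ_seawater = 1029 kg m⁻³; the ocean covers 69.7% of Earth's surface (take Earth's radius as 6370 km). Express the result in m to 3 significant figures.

Ravund: 3.69×10^5 km³ × (902/1029) = 3.235×10^5 km³ of water.
Vinor: 203 Gt = 2.030×10^14 kg; dividing by ρ_w = 1029 kg m⁻³ gives 1.973×10^11 m³ of water.
Ravane: 2120 km³ × (902/1029) = 1858 km³ of water.
Total added water ≈ 3.255×10^14 m³ over 3.55×10^14 m² → Δh = 0.916 m.

≈ 0.916 m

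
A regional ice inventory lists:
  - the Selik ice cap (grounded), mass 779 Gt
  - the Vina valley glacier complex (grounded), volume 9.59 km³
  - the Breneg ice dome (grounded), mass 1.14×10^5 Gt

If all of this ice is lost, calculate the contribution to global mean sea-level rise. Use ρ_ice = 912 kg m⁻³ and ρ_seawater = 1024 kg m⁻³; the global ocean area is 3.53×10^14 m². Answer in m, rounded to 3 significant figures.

≈ 0.318 m

Selik: 779 Gt = 7.790×10^14 kg; dividing by ρ_w = 1024 kg m⁻³ gives 7.607×10^11 m³ of water.
Vina: 9.59 km³ × (912/1024) = 8.541 km³ of water.
Breneg: 1.14×10^5 Gt = 1.140×10^17 kg; dividing by ρ_w = 1024 kg m⁻³ gives 1.113×10^14 m³ of water.
Total added water ≈ 1.121×10^14 m³ over 3.53×10^14 m² → Δh = 0.318 m.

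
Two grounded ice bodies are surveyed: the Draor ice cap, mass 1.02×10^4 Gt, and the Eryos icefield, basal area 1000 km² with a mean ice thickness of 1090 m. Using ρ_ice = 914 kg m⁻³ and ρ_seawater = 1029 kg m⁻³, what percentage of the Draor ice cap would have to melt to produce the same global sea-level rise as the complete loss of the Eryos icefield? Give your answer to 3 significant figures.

≈ 9.77 %

Equal sea-level rise means equal mass of meltwater, i.e. equal mass of ice lost.
Ice mass of Eryos: 9.963×10^14 kg; ice mass of Draor: 1.020×10^16 kg.
Fraction required = 9.963×10^14 / 1.020×10^16 = 0.0977 → 9.77 %.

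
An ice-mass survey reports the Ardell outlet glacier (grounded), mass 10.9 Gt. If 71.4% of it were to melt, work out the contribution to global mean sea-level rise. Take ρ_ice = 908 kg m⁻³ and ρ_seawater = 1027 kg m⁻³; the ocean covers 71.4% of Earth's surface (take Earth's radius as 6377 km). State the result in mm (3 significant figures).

≈ 0.0208 mm

Ardell: 0.714 × 10.9 Gt = 7.783×10^12 kg; dividing by ρ_w = 1027 kg m⁻³ gives 7.578×10^9 m³ of water.
Spread over 3.65×10^14 m² of ocean, Δh = 7.578×10^9 / 3.65×10^14 = 2.08×10^-5 m = 0.0208 mm.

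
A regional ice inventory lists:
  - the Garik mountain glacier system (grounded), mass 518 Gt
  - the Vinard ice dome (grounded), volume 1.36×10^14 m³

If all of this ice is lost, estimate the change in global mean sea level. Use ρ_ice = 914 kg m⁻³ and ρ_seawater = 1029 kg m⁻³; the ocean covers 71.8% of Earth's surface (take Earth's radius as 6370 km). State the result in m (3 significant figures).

≈ 0.331 m

Garik: 518 Gt = 5.180×10^14 kg; dividing by ρ_w = 1029 kg m⁻³ gives 5.034×10^11 m³ of water.
Vinard: 1.36×10^14 m³ × (914/1029) = 1.208×10^14 m³ of water.
Total added water ≈ 1.213×10^14 m³ over 3.66×10^14 m² → Δh = 0.331 m.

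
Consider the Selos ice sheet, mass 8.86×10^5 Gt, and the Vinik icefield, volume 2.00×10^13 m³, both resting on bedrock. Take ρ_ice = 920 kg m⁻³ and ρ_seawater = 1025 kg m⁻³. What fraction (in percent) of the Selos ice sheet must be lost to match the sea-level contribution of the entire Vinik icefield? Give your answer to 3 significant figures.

≈ 2.08 %

Equal sea-level rise means equal mass of meltwater, i.e. equal mass of ice lost.
Ice mass of Vinik: 1.840×10^16 kg; ice mass of Selos: 8.860×10^17 kg.
Fraction required = 1.840×10^16 / 8.860×10^17 = 0.0208 → 2.08 %.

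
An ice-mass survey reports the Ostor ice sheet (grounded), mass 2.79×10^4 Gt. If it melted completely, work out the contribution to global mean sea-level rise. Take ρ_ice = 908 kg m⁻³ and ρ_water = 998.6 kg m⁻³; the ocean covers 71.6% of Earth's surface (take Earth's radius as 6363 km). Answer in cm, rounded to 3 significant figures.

Ostor: 2.79×10^4 Gt = 2.790×10^16 kg; dividing by ρ_w = 998.6 kg m⁻³ gives 2.794×10^13 m³ of water.
Spread over 3.64×10^14 m² of ocean, Δh = 2.794×10^13 / 3.64×10^14 = 0.0767 m = 7.67 cm.

≈ 7.67 cm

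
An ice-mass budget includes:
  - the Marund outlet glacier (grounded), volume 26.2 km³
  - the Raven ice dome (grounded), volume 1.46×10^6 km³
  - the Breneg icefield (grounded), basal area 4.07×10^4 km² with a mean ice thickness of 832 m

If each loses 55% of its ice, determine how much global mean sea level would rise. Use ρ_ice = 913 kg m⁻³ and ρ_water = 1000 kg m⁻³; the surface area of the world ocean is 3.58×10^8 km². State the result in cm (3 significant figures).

Marund: 0.55 × 26.2 km³ × (913/1000) = 13.16 km³ of water.
Raven: 0.55 × 1.46×10^6 km³ × (913/1000) = 7.331×10^5 km³ of water.
Breneg: ice volume = 4.07×10^4 km² × 832 m = 3.386×10^4 km³; 0.55 × 3.386×10^4 × (913/1000) = 1.700×10^4 km³ of water.
Total added water ≈ 7.502×10^14 m³ over 3.58×10^14 m² → Δh = 2.10 m = 210 cm.

≈ 210 cm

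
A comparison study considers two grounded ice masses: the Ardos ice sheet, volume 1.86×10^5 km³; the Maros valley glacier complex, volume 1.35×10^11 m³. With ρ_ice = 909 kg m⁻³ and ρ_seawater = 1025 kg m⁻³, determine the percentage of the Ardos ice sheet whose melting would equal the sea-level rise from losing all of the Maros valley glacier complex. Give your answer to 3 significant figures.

≈ 0.0726 %

Equal sea-level rise means equal mass of meltwater, i.e. equal mass of ice lost.
Ice mass of Maros: 1.227×10^14 kg; ice mass of Ardos: 1.691×10^17 kg.
Fraction required = 1.227×10^14 / 1.691×10^17 = 7.26×10^-4 → 0.0726 %.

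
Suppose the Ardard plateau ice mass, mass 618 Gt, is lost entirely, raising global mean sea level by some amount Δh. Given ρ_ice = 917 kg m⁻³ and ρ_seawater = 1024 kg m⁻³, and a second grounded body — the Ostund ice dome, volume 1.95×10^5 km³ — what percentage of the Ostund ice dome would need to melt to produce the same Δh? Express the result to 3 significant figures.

Equal sea-level rise means equal mass of meltwater, i.e. equal mass of ice lost.
Ice mass of Ardard: 6.180×10^14 kg; ice mass of Ostund: 1.788×10^17 kg.
Fraction required = 6.180×10^14 / 1.788×10^17 = 3.46×10^-3 → 0.346 %.

≈ 0.346 %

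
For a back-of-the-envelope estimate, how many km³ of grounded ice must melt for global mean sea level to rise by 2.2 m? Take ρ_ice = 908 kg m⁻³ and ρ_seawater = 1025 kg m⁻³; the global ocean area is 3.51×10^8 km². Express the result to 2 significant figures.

≈ 8.7×10^5 km³

Required water volume = Δh × A = 2.2 m × 3.51×10^14 m² = 7.722×10^14 m³ = 7.722×10^5 km³.
Ice volume = water volume × ρ_w/ρ_ice = 7.722×10^5 × 1025/908 = 8.7×10^5 km³.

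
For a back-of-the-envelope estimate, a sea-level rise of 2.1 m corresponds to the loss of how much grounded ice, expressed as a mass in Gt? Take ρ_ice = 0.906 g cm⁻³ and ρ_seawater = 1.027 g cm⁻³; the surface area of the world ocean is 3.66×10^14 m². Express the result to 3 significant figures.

Required water volume = Δh × A = 2.1 m × 3.66×10^14 m² = 7.686×10^14 m³.
ρ_w = 1.027 g cm⁻³ = 1027 kg m⁻³, so the mass of water = 7.686×10^14 m³ × 1027 kg m⁻³ = 7.894×10^17 kg = 7.89×10^5 Gt (and the same mass of ice, by conservation).

≈ 7.89×10^5 Gt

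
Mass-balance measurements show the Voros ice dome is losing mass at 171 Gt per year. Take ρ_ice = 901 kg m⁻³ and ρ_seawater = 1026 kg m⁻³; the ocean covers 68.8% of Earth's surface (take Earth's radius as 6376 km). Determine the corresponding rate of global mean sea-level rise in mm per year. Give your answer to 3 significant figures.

≈ 0.474 mm/yr

ρ_w = 1026 kg m⁻³. Annual water volume added = 171 Gt / ρ_w = 1.710×10^14 kg / 1026 kg m⁻³ = 1.667×10^11 m³.
Δh per year = 1.667×10^11 / 3.51×10^14 = 4.74×10^-4 m = 0.474 mm.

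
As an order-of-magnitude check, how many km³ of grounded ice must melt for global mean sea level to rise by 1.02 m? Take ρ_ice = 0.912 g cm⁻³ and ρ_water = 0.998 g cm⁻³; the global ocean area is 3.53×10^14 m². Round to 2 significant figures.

≈ 3.9×10^5 km³

Required water volume = Δh × A = 1.02 m × 3.53×10^14 m² = 3.601×10^14 m³ = 3.601×10^5 km³.
Ice volume = water volume × ρ_w/ρ_ice = 3.601×10^5 × 998/912 = 3.9×10^5 km³.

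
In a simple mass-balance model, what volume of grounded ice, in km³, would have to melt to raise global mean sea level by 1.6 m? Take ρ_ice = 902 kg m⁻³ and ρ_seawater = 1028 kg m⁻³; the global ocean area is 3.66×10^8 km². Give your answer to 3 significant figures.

Required water volume = Δh × A = 1.6 m × 3.66×10^14 m² = 5.856×10^14 m³ = 5.856×10^5 km³.
Ice volume = water volume × ρ_w/ρ_ice = 5.856×10^5 × 1028/902 = 6.67×10^5 km³.

≈ 6.67×10^5 km³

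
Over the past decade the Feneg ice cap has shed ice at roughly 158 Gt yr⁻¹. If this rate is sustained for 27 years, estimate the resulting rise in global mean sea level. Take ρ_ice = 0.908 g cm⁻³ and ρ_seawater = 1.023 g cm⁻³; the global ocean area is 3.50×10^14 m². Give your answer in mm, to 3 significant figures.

Total mass lost = 158 Gt/yr × 27 yr = 4266 Gt = 4.266×10^15 kg.
ρ_w = 1.023 g cm⁻³ = 1023 kg m⁻³, so water volume = 4.266×10^15 / 1023 = 4.170×10^12 m³.
Δh = 4.170×10^12 / 3.50×10^14 = 0.0119 m = 11.9 mm.

≈ 11.9 mm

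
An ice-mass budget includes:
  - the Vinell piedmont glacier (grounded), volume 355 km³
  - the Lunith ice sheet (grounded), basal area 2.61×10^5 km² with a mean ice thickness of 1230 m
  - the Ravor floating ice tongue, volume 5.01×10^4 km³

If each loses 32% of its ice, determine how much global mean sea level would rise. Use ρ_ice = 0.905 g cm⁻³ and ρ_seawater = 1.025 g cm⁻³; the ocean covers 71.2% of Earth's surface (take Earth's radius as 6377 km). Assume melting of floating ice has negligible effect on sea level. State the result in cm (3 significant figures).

≈ 25.0 cm

Vinell: 0.32 × 355 km³ × (905/1025) = 100.3 km³ of water.
Lunith: ice volume = 2.61×10^5 km² × 1230 m = 3.210×10^5 km³; 0.32 × 3.210×10^5 × (905/1025) = 9.070×10^4 km³ of water.
The Ravor floating ice tongue is floating and already displaces its own weight of water, so its melt adds essentially nothing to sea level.
Total added water ≈ 9.080×10^13 m³ over 3.64×10^14 m² → Δh = 0.250 m = 25.0 cm.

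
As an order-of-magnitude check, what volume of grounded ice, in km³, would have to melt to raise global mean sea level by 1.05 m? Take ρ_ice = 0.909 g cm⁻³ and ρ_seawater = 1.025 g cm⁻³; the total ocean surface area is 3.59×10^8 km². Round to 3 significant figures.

Required water volume = Δh × A = 1.05 m × 3.59×10^14 m² = 3.770×10^14 m³ = 3.770×10^5 km³.
Ice volume = water volume × ρ_w/ρ_ice = 3.770×10^5 × 1025/909 = 4.25×10^5 km³.

≈ 4.25×10^5 km³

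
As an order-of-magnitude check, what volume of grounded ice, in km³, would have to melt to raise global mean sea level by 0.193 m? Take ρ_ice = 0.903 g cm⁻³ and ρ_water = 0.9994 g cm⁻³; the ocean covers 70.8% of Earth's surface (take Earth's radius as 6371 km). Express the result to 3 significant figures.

≈ 7.71×10^4 km³

Required water volume = Δh × A = 0.193 m × 3.61×10^14 m² = 6.970×10^13 m³ = 6.970×10^4 km³.
Ice volume = water volume × ρ_w/ρ_ice = 6.970×10^4 × 999.4/903 = 7.71×10^4 km³.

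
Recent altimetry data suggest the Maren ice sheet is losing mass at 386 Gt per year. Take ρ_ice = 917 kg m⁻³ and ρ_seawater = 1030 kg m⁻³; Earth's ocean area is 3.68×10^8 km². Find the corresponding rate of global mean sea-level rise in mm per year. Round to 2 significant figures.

ρ_w = 1030 kg m⁻³. Annual water volume added = 386 Gt / ρ_w = 3.860×10^14 kg / 1030 kg m⁻³ = 3.748×10^11 m³.
Δh per year = 3.748×10^11 / 3.68×10^14 = 1.02×10^-3 m = 1.0 mm.

≈ 1.0 mm/yr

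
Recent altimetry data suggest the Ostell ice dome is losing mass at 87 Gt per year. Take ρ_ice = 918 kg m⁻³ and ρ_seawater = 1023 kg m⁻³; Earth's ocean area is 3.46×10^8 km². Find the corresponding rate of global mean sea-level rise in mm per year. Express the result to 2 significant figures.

≈ 0.25 mm/yr

ρ_w = 1023 kg m⁻³. Annual water volume added = 87 Gt / ρ_w = 8.700×10^13 kg / 1023 kg m⁻³ = 8.504×10^10 m³.
Δh per year = 8.504×10^10 / 3.46×10^14 = 2.46×10^-4 m = 0.25 mm.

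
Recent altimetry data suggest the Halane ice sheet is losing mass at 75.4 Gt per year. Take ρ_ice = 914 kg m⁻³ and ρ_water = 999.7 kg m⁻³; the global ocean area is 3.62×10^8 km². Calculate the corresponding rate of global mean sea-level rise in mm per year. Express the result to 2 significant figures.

≈ 0.21 mm/yr

ρ_w = 999.7 kg m⁻³. Annual water volume added = 75.4 Gt / ρ_w = 7.540×10^13 kg / 999.7 kg m⁻³ = 7.542×10^10 m³.
Δh per year = 7.542×10^10 / 3.62×10^14 = 2.08×10^-4 m = 0.21 mm.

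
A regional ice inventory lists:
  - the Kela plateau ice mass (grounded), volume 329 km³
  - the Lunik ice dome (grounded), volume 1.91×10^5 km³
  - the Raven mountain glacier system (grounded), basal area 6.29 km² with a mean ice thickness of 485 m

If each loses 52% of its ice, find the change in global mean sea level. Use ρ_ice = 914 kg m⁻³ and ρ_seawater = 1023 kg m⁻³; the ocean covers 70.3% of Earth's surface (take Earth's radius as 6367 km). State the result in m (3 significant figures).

≈ 0.248 m

Kela: 0.52 × 329 km³ × (914/1023) = 152.9 km³ of water.
Lunik: 0.52 × 1.91×10^5 km³ × (914/1023) = 8.874×10^4 km³ of water.
Raven: ice volume = 6.29 km² × 485 m = 3.051 km³; 0.52 × 3.051 × (914/1023) = 1.417 km³ of water.
Total added water ≈ 8.889×10^13 m³ over 3.58×10^14 m² → Δh = 0.248 m.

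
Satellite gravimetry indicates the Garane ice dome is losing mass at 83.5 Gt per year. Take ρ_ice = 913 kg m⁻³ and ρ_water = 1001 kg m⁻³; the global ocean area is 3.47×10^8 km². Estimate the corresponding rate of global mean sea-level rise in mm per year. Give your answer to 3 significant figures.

ρ_w = 1001 kg m⁻³. Annual water volume added = 83.5 Gt / ρ_w = 8.350×10^13 kg / 1001 kg m⁻³ = 8.342×10^10 m³.
Δh per year = 8.342×10^10 / 3.47×10^14 = 2.40×10^-4 m = 0.240 mm.

≈ 0.240 mm/yr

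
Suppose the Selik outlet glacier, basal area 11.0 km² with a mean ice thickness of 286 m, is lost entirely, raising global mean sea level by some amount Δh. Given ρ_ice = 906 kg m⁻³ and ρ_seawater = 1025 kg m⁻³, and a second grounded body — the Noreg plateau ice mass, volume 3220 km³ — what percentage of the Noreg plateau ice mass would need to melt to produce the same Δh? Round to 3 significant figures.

Equal sea-level rise means equal mass of meltwater, i.e. equal mass of ice lost.
Ice mass of Selik: 2.850×10^12 kg; ice mass of Noreg: 2.917×10^15 kg.
Fraction required = 2.850×10^12 / 2.917×10^15 = 9.77×10^-4 → 0.0977 %.

≈ 0.0977 %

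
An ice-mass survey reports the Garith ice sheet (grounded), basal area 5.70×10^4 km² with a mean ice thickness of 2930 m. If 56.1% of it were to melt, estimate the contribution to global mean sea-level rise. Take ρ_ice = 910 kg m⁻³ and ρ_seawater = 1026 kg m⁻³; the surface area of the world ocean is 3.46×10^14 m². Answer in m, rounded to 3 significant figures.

≈ 0.240 m

Garith: ice volume = 5.70×10^4 km² × 2930 m = 1.670×10^5 km³; 0.561 × 1.670×10^5 × (910/1026) = 8.310×10^4 km³ of water.
Spread over 3.46×10^14 m² of ocean, Δh = 8.310×10^13 / 3.46×10^14 = 0.240 m.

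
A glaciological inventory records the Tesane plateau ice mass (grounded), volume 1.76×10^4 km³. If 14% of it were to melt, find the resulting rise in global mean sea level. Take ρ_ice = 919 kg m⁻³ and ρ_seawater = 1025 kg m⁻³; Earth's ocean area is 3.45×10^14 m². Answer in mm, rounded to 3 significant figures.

Tesane: 0.14 × 1.76×10^4 km³ × (919/1025) = 2209 km³ of water.
Spread over 3.45×10^14 m² of ocean, Δh = 2.209×10^12 / 3.45×10^14 = 6.40×10^-3 m = 6.40 mm.

≈ 6.40 mm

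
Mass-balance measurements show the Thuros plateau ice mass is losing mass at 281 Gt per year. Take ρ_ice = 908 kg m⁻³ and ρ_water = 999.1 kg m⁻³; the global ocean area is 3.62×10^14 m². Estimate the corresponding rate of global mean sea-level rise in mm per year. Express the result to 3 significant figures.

≈ 0.777 mm/yr

ρ_w = 999.1 kg m⁻³. Annual water volume added = 281 Gt / ρ_w = 2.810×10^14 kg / 999.1 kg m⁻³ = 2.813×10^11 m³.
Δh per year = 2.813×10^11 / 3.62×10^14 = 7.77×10^-4 m = 0.777 mm.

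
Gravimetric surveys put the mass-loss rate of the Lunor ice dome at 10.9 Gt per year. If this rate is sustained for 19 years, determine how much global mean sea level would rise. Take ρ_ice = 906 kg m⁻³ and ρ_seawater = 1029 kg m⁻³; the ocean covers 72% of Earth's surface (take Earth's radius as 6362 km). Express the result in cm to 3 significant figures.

Total mass lost = 10.9 Gt/yr × 19 yr = 207.1 Gt = 2.071×10^14 kg.
ρ_w = 1029 kg m⁻³, so water volume = 2.071×10^14 / 1029 = 2.013×10^11 m³.
Δh = 2.013×10^11 / 3.66×10^14 = 5.50×10^-4 m = 0.0550 cm.

≈ 0.0550 cm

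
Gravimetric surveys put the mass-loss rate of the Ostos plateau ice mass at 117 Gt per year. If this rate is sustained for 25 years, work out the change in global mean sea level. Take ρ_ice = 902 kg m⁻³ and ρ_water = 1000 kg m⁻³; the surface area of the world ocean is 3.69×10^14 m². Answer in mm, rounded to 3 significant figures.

Total mass lost = 117 Gt/yr × 25 yr = 2925 Gt = 2.925×10^15 kg.
ρ_w = 1000 kg m⁻³, so water volume = 2.925×10^15 / 1000 = 2.925×10^12 m³.
Δh = 2.925×10^12 / 3.69×10^14 = 7.93×10^-3 m = 7.93 mm.

≈ 7.93 mm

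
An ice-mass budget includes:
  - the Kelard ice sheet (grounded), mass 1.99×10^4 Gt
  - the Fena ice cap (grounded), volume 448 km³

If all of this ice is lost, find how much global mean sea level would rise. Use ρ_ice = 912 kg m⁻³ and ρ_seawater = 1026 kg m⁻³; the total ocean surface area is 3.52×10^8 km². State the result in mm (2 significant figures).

≈ 56 mm

Kelard: 1.99×10^4 Gt = 1.990×10^16 kg; dividing by ρ_w = 1026 kg m⁻³ gives 1.940×10^13 m³ of water.
Fena: 448 km³ × (912/1026) = 398.2 km³ of water.
Total added water ≈ 1.979×10^13 m³ over 3.52×10^14 m² → Δh = 0.0562 m = 56 mm.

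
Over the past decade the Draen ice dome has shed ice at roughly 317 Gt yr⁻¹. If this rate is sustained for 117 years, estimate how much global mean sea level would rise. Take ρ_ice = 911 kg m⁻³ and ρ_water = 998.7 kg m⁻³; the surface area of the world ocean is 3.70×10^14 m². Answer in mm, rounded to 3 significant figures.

Total mass lost = 317 Gt/yr × 117 yr = 3.709×10^4 Gt = 3.709×10^16 kg.
ρ_w = 998.7 kg m⁻³, so water volume = 3.709×10^16 / 998.7 = 3.714×10^13 m³.
Δh = 3.714×10^13 / 3.70×10^14 = 0.100 m = 100 mm.

≈ 100 mm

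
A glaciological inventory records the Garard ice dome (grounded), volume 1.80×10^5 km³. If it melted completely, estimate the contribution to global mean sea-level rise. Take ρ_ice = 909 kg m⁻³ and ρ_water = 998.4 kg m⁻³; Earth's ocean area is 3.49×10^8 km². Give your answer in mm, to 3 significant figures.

Garard: 1.80×10^5 km³ × (909/998.4) = 1.639×10^5 km³ of water.
Spread over 3.49×10^14 m² of ocean, Δh = 1.639×10^14 / 3.49×10^14 = 0.470 m = 470 mm.

≈ 470 mm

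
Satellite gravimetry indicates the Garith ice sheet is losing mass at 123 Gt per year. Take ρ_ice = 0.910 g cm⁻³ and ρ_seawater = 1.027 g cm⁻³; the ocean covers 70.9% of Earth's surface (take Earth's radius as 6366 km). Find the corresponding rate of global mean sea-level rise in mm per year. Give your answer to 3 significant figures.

≈ 0.332 mm/yr

ρ_w = 1.027 g cm⁻³ = 1027 kg m⁻³. Annual water volume added = 123 Gt / ρ_w = 1.230×10^14 kg / 1027 kg m⁻³ = 1.198×10^11 m³.
Δh per year = 1.198×10^11 / 3.61×10^14 = 3.32×10^-4 m = 0.332 mm.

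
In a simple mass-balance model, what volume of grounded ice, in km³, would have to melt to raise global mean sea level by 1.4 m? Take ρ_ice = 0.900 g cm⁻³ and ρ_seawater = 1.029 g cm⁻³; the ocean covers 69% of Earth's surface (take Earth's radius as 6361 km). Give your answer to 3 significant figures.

Required water volume = Δh × A = 1.4 m × 3.51×10^14 m² = 4.912×10^14 m³ = 4.912×10^5 km³.
Ice volume = water volume × ρ_w/ρ_ice = 4.912×10^5 × 1029/900 = 5.62×10^5 km³.

≈ 5.62×10^5 km³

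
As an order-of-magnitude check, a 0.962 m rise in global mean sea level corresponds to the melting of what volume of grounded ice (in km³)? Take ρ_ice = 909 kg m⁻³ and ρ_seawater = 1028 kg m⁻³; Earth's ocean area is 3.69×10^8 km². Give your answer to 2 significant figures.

Required water volume = Δh × A = 0.962 m × 3.69×10^14 m² = 3.550×10^14 m³ = 3.550×10^5 km³.
Ice volume = water volume × ρ_w/ρ_ice = 3.550×10^5 × 1028/909 = 4.0×10^5 km³.

≈ 4.0×10^5 km³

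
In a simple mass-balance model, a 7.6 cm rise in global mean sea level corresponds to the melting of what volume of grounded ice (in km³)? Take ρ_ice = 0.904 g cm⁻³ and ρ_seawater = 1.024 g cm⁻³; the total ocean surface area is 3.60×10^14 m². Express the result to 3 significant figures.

Required water volume = Δh × A = 0.076 m × 3.60×10^14 m² = 2.736×10^13 m³ = 2.736×10^4 km³.
Ice volume = water volume × ρ_w/ρ_ice = 2.736×10^4 × 1024/904 = 3.10×10^4 km³.

≈ 3.10×10^4 km³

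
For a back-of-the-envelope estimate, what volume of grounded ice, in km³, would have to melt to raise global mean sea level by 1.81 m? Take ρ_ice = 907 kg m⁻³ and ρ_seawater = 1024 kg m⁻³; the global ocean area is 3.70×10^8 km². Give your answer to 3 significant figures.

≈ 7.56×10^5 km³

Required water volume = Δh × A = 1.81 m × 3.70×10^14 m² = 6.697×10^14 m³ = 6.697×10^5 km³.
Ice volume = water volume × ρ_w/ρ_ice = 6.697×10^5 × 1024/907 = 7.56×10^5 km³.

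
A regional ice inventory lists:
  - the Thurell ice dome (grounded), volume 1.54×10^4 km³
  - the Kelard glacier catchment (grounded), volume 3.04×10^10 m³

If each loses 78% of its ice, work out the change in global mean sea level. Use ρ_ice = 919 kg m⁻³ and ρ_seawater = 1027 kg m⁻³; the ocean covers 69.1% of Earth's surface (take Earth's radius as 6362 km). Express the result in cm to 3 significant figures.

≈ 3.06 cm

Thurell: 0.78 × 1.54×10^4 km³ × (919/1027) = 1.075×10^4 km³ of water.
Kelard: 0.78 × 3.04×10^10 m³ × (919/1027) = 2.122×10^10 m³ of water.
Total added water ≈ 1.077×10^13 m³ over 3.51×10^14 m² → Δh = 0.0306 m = 3.06 cm.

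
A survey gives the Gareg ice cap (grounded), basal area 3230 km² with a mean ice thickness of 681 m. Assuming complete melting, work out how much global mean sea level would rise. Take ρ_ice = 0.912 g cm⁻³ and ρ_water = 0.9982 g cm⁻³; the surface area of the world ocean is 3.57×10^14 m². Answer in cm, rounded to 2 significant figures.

≈ 0.56 cm

Gareg: ice volume = 3230 km² × 681 m = 2200 km³; 2200 × (912/998.2) = 2010 km³ of water.
Spread over 3.57×10^14 m² of ocean, Δh = 2.010×10^12 / 3.57×10^14 = 5.63×10^-3 m = 0.56 cm.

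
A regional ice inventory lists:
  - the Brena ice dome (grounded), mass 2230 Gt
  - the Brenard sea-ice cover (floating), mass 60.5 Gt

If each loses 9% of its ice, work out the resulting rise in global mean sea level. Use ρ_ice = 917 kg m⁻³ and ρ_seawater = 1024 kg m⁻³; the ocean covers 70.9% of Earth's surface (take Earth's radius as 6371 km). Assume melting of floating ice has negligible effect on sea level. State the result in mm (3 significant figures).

Brena: 0.09 × 2230 Gt = 2.007×10^14 kg; dividing by ρ_w = 1024 kg m⁻³ gives 1.960×10^11 m³ of water.
The Brenard sea-ice cover is floating and already displaces its own weight of water, so its melt adds essentially nothing to sea level.
Total added water ≈ 1.960×10^11 m³ over 3.62×10^14 m² → Δh = 5.42×10^-4 m = 0.542 mm.

≈ 0.542 mm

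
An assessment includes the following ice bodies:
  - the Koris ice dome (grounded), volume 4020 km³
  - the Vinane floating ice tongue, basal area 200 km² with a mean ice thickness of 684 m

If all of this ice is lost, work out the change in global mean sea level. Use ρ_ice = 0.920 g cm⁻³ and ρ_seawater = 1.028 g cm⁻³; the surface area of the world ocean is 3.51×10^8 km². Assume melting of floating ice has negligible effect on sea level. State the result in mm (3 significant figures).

Koris: 4020 km³ × (920/1028) = 3598 km³ of water.
The Vinane floating ice tongue is floating and already displaces its own weight of water, so its melt adds essentially nothing to sea level.
Total added water ≈ 3.598×10^12 m³ over 3.51×10^14 m² → Δh = 0.0102 m = 10.2 mm.

≈ 10.2 mm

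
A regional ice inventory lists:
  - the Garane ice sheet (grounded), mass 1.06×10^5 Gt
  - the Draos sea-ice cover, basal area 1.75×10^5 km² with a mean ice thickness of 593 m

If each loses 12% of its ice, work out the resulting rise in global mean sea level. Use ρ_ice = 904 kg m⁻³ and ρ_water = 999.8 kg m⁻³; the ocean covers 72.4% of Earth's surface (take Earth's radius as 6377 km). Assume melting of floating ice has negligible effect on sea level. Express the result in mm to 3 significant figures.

≈ 34.4 mm

Garane: 0.12 × 1.06×10^5 Gt = 1.272×10^16 kg; dividing by ρ_w = 999.8 kg m⁻³ gives 1.272×10^13 m³ of water.
The Draos sea-ice cover is floating and already displaces its own weight of water, so its melt adds essentially nothing to sea level.
Total added water ≈ 1.272×10^13 m³ over 3.70×10^14 m² → Δh = 0.0344 m = 34.4 mm.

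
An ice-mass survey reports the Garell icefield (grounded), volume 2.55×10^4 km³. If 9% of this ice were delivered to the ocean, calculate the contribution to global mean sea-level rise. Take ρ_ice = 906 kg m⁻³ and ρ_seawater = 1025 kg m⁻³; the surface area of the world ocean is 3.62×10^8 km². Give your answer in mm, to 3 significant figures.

≈ 5.60 mm

Garell: 0.09 × 2.55×10^4 km³ × (906/1025) = 2029 km³ of water.
Spread over 3.62×10^14 m² of ocean, Δh = 2.029×10^12 / 3.62×10^14 = 5.60×10^-3 m = 5.60 mm.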